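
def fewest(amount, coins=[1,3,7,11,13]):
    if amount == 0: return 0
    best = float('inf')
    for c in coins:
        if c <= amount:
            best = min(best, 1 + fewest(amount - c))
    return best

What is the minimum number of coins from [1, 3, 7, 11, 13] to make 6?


Building up with DP:
fewest(0) = 0
fewest(1) = min(1+fewest(0)=1+0=1) = 1
fewest(2) = min(1+fewest(1)=1+1=2) = 2
fewest(3) = min(1+fewest(2)=1+2=3, 1+fewest(0)=1+0=1) = 1
fewest(4) = min(1+fewest(3)=1+1=2, 1+fewest(1)=1+1=2) = 2
fewest(5) = min(1+fewest(4)=1+2=3, 1+fewest(2)=1+2=3) = 3
fewest(6) = min(1+fewest(5)=1+3=4, 1+fewest(3)=1+1=2) = 2

2


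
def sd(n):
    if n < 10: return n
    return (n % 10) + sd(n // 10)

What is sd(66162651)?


sd(66162651) = 1 + sd(6616265)
sd(6616265) = 5 + sd(661626)
sd(661626) = 6 + sd(66162)
sd(66162) = 2 + sd(6616)
sd(6616) = 6 + sd(661)
sd(661) = 1 + sd(66)
sd(66) = 6 + sd(6)
sd(6) = 6  (base case)
Total: 1 + 5 + 6 + 2 + 6 + 1 + 6 + 6 = 33

33


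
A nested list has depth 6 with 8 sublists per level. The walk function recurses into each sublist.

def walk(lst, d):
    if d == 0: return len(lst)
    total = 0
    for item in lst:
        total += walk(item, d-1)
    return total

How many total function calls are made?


At depth 0 (root): 1 call
At depth 1: each of 1 parents calls walk on 8 children = 8 calls
At depth 2: each of 8 parents calls walk on 8 children = 64 calls
At depth 3: each of 64 parents calls walk on 8 children = 512 calls
At depth 4: each of 512 parents calls walk on 8 children = 4096 calls
At depth 5: each of 4096 parents calls walk on 8 children = 32768 calls
At depth 6: each of 32768 parents calls walk on 8 children = 262144 calls
Total: 1 + 8 + 64 + 512 + 4096 + 32768 + 262144 = 299593

299593


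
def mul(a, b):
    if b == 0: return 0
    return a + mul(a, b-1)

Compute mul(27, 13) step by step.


mul(27, 13) = 27 + mul(27, 12)
mul(27, 12) = 27 + mul(27, 11)
mul(27, 11) = 27 + mul(27, 10)
mul(27, 10) = 27 + mul(27, 9)
mul(27, 9) = 27 + mul(27, 8)
mul(27, 8) = 27 + mul(27, 7)
mul(27, 7) = 27 + mul(27, 6)
mul(27, 6) = 27 + mul(27, 5)
mul(27, 5) = 27 + mul(27, 4)
mul(27, 4) = 27 + mul(27, 3)
mul(27, 3) = 27 + mul(27, 2)
mul(27, 2) = 27 + mul(27, 1)
mul(27, 1) = 27 + mul(27, 0)
mul(27, 0) = 0  (base case)
Total: 27 + 27 + 27 + 27 + 27 + 27 + 27 + 27 + 27 + 27 + 27 + 27 + 27 + 0 = 351

351


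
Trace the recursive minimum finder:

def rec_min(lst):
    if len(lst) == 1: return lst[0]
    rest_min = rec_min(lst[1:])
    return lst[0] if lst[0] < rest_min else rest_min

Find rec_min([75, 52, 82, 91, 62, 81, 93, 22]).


rec_min([75, 52, 82, 91, 62, 81, 93, 22]): compare 75 with rec_min([52, 82, 91, 62, 81, 93, 22])
rec_min([52, 82, 91, 62, 81, 93, 22]): compare 52 with rec_min([82, 91, 62, 81, 93, 22])
rec_min([82, 91, 62, 81, 93, 22]): compare 82 with rec_min([91, 62, 81, 93, 22])
rec_min([91, 62, 81, 93, 22]): compare 91 with rec_min([62, 81, 93, 22])
rec_min([62, 81, 93, 22]): compare 62 with rec_min([81, 93, 22])
rec_min([81, 93, 22]): compare 81 with rec_min([93, 22])
rec_min([93, 22]): compare 93 with rec_min([22])
rec_min([22]) = 22  (base case)
Compare 93 with 22 -> 22
Compare 81 with 22 -> 22
Compare 62 with 22 -> 22
Compare 91 with 22 -> 22
Compare 82 with 22 -> 22
Compare 52 with 22 -> 22
Compare 75 with 22 -> 22

22


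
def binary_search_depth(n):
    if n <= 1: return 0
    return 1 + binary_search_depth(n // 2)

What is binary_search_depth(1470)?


1470 / 2 = 735
735 / 2 = 367
367 / 2 = 183
183 / 2 = 91
91 / 2 = 45
45 / 2 = 22
22 / 2 = 11
11 / 2 = 5
5 / 2 = 2
2 / 2 = 1
Reached 1 after 10 halvings

10


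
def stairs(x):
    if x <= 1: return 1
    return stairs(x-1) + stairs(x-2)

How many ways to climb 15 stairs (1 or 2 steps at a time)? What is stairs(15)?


Building up from base cases:
stairs(0) = 1
stairs(1) = 1
stairs(2) = stairs(1) + stairs(0) = 1 + 1 = 2
stairs(3) = stairs(2) + stairs(1) = 2 + 1 = 3
stairs(4) = stairs(3) + stairs(2) = 3 + 2 = 5
stairs(5) = stairs(4) + stairs(3) = 5 + 3 = 8
stairs(6) = stairs(5) + stairs(4) = 8 + 5 = 13
stairs(7) = stairs(6) + stairs(5) = 13 + 8 = 21
stairs(8) = stairs(7) + stairs(6) = 21 + 13 = 34
stairs(9) = stairs(8) + stairs(7) = 34 + 21 = 55
stairs(10) = stairs(9) + stairs(8) = 55 + 34 = 89
stairs(11) = stairs(10) + stairs(9) = 89 + 55 = 144
stairs(12) = stairs(11) + stairs(10) = 144 + 89 = 233
stairs(13) = stairs(12) + stairs(11) = 233 + 144 = 377
stairs(14) = stairs(13) + stairs(12) = 377 + 233 = 610
stairs(15) = stairs(14) + stairs(13) = 610 + 377 = 987

987


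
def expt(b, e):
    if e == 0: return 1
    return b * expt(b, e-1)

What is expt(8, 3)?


expt(8, 3)
= 8 * expt(8, 2)
= 8 * 8 * expt(8, 1)
= 8 * 8 * 8 * expt(8, 0)
= 8 * 8 * 8 * 1
= 512

512


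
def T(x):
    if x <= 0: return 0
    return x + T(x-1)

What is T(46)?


T(46)
= 46 + 45 + 44 + 43 + 42 + 41 + 40 + 39 + 38 + 37 + 36 + 35 + 34 + 33 + 32 + 31 + 30 + 29 + 28 + 27 + 26 + 25 + 24 + 23 + 22 + 21 + 20 + 19 + 18 + 17 + 16 + 15 + 14 + 13 + 12 + 11 + 10 + 9 + 8 + 7 + 6 + 5 + 4 + 3 + 2 + 1 + T(0)
= 46 + 45 + 44 + 43 + 42 + 41 + 40 + 39 + 38 + 37 + 36 + 35 + 34 + 33 + 32 + 31 + 30 + 29 + 28 + 27 + 26 + 25 + 24 + 23 + 22 + 21 + 20 + 19 + 18 + 17 + 16 + 15 + 14 + 13 + 12 + 11 + 10 + 9 + 8 + 7 + 6 + 5 + 4 + 3 + 2 + 1 + 0
= 1081

1081


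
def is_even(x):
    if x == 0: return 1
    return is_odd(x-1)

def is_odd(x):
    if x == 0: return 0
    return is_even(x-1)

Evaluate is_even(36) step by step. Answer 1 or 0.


is_even(36) = is_odd(35)
is_odd(35) = is_even(34)
is_even(34) = is_odd(33)
is_odd(33) = is_even(32)
is_even(32) = is_odd(31)
is_odd(31) = is_even(30)
is_even(30) = is_odd(29)
is_odd(29) = is_even(28)
is_even(28) = is_odd(27)
is_odd(27) = is_even(26)
is_even(26) = is_odd(25)
is_odd(25) = is_even(24)
is_even(24) = is_odd(23)
is_odd(23) = is_even(22)
is_even(22) = is_odd(21)
is_odd(21) = is_even(20)
is_even(20) = is_odd(19)
is_odd(19) = is_even(18)
is_even(18) = is_odd(17)
is_odd(17) = is_even(16)
is_even(16) = is_odd(15)
is_odd(15) = is_even(14)
is_even(14) = is_odd(13)
is_odd(13) = is_even(12)
is_even(12) = is_odd(11)
is_odd(11) = is_even(10)
is_even(10) = is_odd(9)
is_odd(9) = is_even(8)
is_even(8) = is_odd(7)
is_odd(7) = is_even(6)
is_even(6) = is_odd(5)
is_odd(5) = is_even(4)
is_even(4) = is_odd(3)
is_odd(3) = is_even(2)
is_even(2) = is_odd(1)
is_odd(1) = is_even(0)
is_even(0) = 1  (base case)
Result: 1

1


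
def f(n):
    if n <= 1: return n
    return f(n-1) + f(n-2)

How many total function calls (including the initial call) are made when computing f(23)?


Let C(n) = total calls for f(n)
C(0) = 1, C(1) = 1
C(2) = 1 + C(1) + C(0) = 1 + 1 + 1 = 3
C(3) = 1 + C(2) + C(1) = 1 + 3 + 1 = 5
C(4) = 1 + C(3) + C(2) = 1 + 5 + 3 = 9
C(5) = 1 + C(4) + C(3) = 1 + 9 + 5 = 15
C(6) = 1 + C(5) + C(4) = 1 + 15 + 9 = 25
C(7) = 1 + C(6) + C(5) = 1 + 25 + 15 = 41
C(8) = 1 + C(7) + C(6) = 1 + 41 + 25 = 67
C(9) = 1 + C(8) + C(7) = 1 + 67 + 41 = 109
C(10) = 1 + C(9) + C(8) = 1 + 109 + 67 = 177
C(11) = 1 + C(10) + C(9) = 1 + 177 + 109 = 287
C(12) = 1 + C(11) + C(10) = 1 + 287 + 177 = 465
C(13) = 1 + C(12) + C(11) = 1 + 465 + 287 = 753
C(14) = 1 + C(13) + C(12) = 1 + 753 + 465 = 1219
C(15) = 1 + C(14) + C(13) = 1 + 1219 + 753 = 1973
C(16) = 1 + C(15) + C(14) = 1 + 1973 + 1219 = 3193
C(17) = 1 + C(16) + C(15) = 1 + 3193 + 1973 = 5167
C(18) = 1 + C(17) + C(16) = 1 + 5167 + 3193 = 8361
C(19) = 1 + C(18) + C(17) = 1 + 8361 + 5167 = 13529
C(20) = 1 + C(19) + C(18) = 1 + 13529 + 8361 = 21891
C(21) = 1 + C(20) + C(19) = 1 + 21891 + 13529 = 35421
C(22) = 1 + C(21) + C(20) = 1 + 35421 + 21891 = 57313
C(23) = 1 + C(22) + C(21) = 1 + 57313 + 35421 = 92735

92735


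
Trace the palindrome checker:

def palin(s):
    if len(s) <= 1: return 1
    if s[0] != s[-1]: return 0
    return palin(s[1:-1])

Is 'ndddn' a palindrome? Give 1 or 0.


palin('ndddn'): s[0]='n' == s[-1]='n' -> check palin('ddd')
palin('ddd'): s[0]='d' == s[-1]='d' -> check palin('d')
palin('d'): len <= 1 -> return 1  (base case)
Result: 1 (palindrome)

1


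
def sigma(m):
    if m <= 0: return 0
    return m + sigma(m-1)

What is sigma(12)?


sigma(12)
= 12 + 11 + 10 + 9 + 8 + 7 + 6 + 5 + 4 + 3 + 2 + 1 + sigma(0)
= 12 + 11 + 10 + 9 + 8 + 7 + 6 + 5 + 4 + 3 + 2 + 1 + 0
= 78

78


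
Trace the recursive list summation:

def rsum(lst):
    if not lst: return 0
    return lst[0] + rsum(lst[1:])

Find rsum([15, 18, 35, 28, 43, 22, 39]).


rsum([15, 18, 35, 28, 43, 22, 39]) = 15 + rsum([18, 35, 28, 43, 22, 39])
rsum([18, 35, 28, 43, 22, 39]) = 18 + rsum([35, 28, 43, 22, 39])
rsum([35, 28, 43, 22, 39]) = 35 + rsum([28, 43, 22, 39])
rsum([28, 43, 22, 39]) = 28 + rsum([43, 22, 39])
rsum([43, 22, 39]) = 43 + rsum([22, 39])
rsum([22, 39]) = 22 + rsum([39])
rsum([39]) = 39 + rsum([])
rsum([]) = 0  (base case)
Total: 15 + 18 + 35 + 28 + 43 + 22 + 39 + 0 = 200

200


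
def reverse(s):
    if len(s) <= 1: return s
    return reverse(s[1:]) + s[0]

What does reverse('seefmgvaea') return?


reverse('seefmgvaea') = reverse('eefmgvaea') + 's'
reverse('eefmgvaea') = reverse('efmgvaea') + 'e'
reverse('efmgvaea') = reverse('fmgvaea') + 'e'
reverse('fmgvaea') = reverse('mgvaea') + 'f'
reverse('mgvaea') = reverse('gvaea') + 'm'
reverse('gvaea') = reverse('vaea') + 'g'
reverse('vaea') = reverse('aea') + 'v'
reverse('aea') = reverse('ea') + 'a'
reverse('ea') = reverse('a') + 'e'
reverse('a') = 'a'  (base case)
Concatenating: 'a' + 'e' + 'a' + 'v' + 'g' + 'm' + 'f' + 'e' + 'e' + 's' = 'aeavgmfees'

aeavgmfees


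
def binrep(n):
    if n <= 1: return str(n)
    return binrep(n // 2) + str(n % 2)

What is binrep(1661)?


binrep(1661) = binrep(830) + '1'
binrep(830) = binrep(415) + '0'
binrep(415) = binrep(207) + '1'
binrep(207) = binrep(103) + '1'
binrep(103) = binrep(51) + '1'
binrep(51) = binrep(25) + '1'
binrep(25) = binrep(12) + '1'
binrep(12) = binrep(6) + '0'
binrep(6) = binrep(3) + '0'
binrep(3) = binrep(1) + '1'
binrep(1) = '1'  (base case)
Concatenating: '1' + '1' + '0' + '0' + '1' + '1' + '1' + '1' + '1' + '0' + '1' = '11001111101'

11001111101


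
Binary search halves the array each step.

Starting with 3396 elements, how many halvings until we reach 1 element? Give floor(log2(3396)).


3396 / 2 = 1698
1698 / 2 = 849
849 / 2 = 424
424 / 2 = 212
212 / 2 = 106
106 / 2 = 53
53 / 2 = 26
26 / 2 = 13
13 / 2 = 6
6 / 2 = 3
3 / 2 = 1
Reached 1 after 11 halvings

11


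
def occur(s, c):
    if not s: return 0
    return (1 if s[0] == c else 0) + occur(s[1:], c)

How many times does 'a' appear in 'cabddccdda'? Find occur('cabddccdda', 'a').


s[0]='c' != 'a' -> 0
s[0]='a' == 'a' -> 1
s[0]='b' != 'a' -> 0
s[0]='d' != 'a' -> 0
s[0]='d' != 'a' -> 0
s[0]='c' != 'a' -> 0
s[0]='c' != 'a' -> 0
s[0]='d' != 'a' -> 0
s[0]='d' != 'a' -> 0
s[0]='a' == 'a' -> 1
Sum: 0 + 1 + 0 + 0 + 0 + 0 + 0 + 0 + 0 + 1 = 2

2


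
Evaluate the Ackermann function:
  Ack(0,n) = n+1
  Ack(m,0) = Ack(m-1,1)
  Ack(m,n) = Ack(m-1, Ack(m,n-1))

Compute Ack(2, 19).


Ack(2, 19) = Ack(1, Ack(2, 18))
  Ack(2, 18) = Ack(1, Ack(2, 17))
    Ack(2, 17) = Ack(1, Ack(2, 16))
      Ack(2, 16) = Ack(1, Ack(2, 15))
        Ack(2, 15) = Ack(1, Ack(2, 14))
          Ack(2, 14) = Ack(1, Ack(2, 13))
          Ack(2, 13) = Ack(1, Ack(2, 12))
          Ack(2, 12) = Ack(1, Ack(2, 11))
          Ack(2, 11) = Ack(1, Ack(2, 10))
          Ack(2, 10) = Ack(1, Ack(2, 9))
          Ack(2, 9) = Ack(1, Ack(2, 8))
          Ack(2, 8) = Ack(1, Ack(2, 7))
          Ack(2, 7) = Ack(1, Ack(2, 6))
          Ack(2, 6) = Ack(1, Ack(2, 5))
          Ack(2, 5) = Ack(1, Ack(2, 4))
          Ack(2, 4) = Ack(1, Ack(2, 3))
          Ack(2, 3) = Ack(1, Ack(2, 2))
          Ack(2, 2) = Ack(1, Ack(2, 1))
          Ack(2, 1) = Ack(1, Ack(2, 0))
          Ack(2, 0) = Ack(1, 1)
          Ack(1, 1) = Ack(0, Ack(1, 0))
          Ack(1, 0) = Ack(0, 1)
          Ack(0, 1) = 2
            = Ack(0, 2)
          Ack(0, 2) = 3
... (trace truncated)
Result: Ack(2, 19) = 41

41


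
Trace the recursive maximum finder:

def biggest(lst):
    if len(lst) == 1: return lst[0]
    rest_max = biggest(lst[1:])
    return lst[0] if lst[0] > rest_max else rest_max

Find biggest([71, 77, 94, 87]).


biggest([71, 77, 94, 87]): compare 71 with biggest([77, 94, 87])
biggest([77, 94, 87]): compare 77 with biggest([94, 87])
biggest([94, 87]): compare 94 with biggest([87])
biggest([87]) = 87  (base case)
Compare 94 with 87 -> 94
Compare 77 with 94 -> 94
Compare 71 with 94 -> 94

94


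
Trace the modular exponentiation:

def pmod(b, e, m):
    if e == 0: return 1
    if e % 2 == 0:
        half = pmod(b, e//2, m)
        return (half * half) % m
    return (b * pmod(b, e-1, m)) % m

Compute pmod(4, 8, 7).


pmod(4, 8, 7): e is even, compute pmod(4, 4, 7)
  pmod(4, 4, 7): e is even, compute pmod(4, 2, 7)
    pmod(4, 2, 7): e is even, compute pmod(4, 1, 7)
      pmod(4, 1, 7): e is odd, compute pmod(4, 0, 7)
        pmod(4, 0, 7) = 1
      (4 * 1) % 7 = 4
    half=4, (4*4) % 7 = 2
  half=2, (2*2) % 7 = 4
half=4, (4*4) % 7 = 2

2


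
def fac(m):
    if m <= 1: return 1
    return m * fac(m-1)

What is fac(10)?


fac(10)
= 10 * fac(9)
= 10 * 9 * fac(8)
= 10 * 9 * 8 * fac(7)
= 10 * 9 * 8 * 7 * fac(6)
= 10 * 9 * 8 * 7 * 6 * fac(5)
= 10 * 9 * 8 * 7 * 6 * 5 * fac(4)
= 10 * 9 * 8 * 7 * 6 * 5 * 4 * fac(3)
= 10 * 9 * 8 * 7 * 6 * 5 * 4 * 3 * fac(2)
= 10 * 9 * 8 * 7 * 6 * 5 * 4 * 3 * 2 * fac(1)
= 10 * 9 * 8 * 7 * 6 * 5 * 4 * 3 * 2 * 1
= 3628800

3628800


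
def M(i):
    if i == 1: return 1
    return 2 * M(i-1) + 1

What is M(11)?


M(11) = 2 * M(10) + 1
M(10) = 2 * M(9) + 1
M(9) = 2 * M(8) + 1
M(8) = 2 * M(7) + 1
M(7) = 2 * M(6) + 1
M(6) = 2 * M(5) + 1
M(5) = 2 * M(4) + 1
M(4) = 2 * M(3) + 1
M(3) = 2 * M(2) + 1
M(2) = 2 * M(1) + 1
M(1) = 1  (base case)
M(2) = 2 * 1 + 1 = 3
M(3) = 2 * 3 + 1 = 7
M(4) = 2 * 7 + 1 = 15
M(5) = 2 * 15 + 1 = 31
M(6) = 2 * 31 + 1 = 63
M(7) = 2 * 63 + 1 = 127
M(8) = 2 * 127 + 1 = 255
M(9) = 2 * 255 + 1 = 511
M(10) = 2 * 511 + 1 = 1023
M(11) = 2 * 1023 + 1 = 2047

2047


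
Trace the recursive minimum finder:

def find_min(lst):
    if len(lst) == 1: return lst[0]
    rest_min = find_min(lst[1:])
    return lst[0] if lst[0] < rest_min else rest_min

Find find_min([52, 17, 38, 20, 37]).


find_min([52, 17, 38, 20, 37]): compare 52 with find_min([17, 38, 20, 37])
find_min([17, 38, 20, 37]): compare 17 with find_min([38, 20, 37])
find_min([38, 20, 37]): compare 38 with find_min([20, 37])
find_min([20, 37]): compare 20 with find_min([37])
find_min([37]) = 37  (base case)
Compare 20 with 37 -> 20
Compare 38 with 20 -> 20
Compare 17 with 20 -> 17
Compare 52 with 17 -> 17

17


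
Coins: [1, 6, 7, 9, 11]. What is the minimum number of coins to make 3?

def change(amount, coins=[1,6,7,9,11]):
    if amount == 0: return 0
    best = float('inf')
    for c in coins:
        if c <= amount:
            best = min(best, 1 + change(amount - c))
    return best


Building up with DP:
change(0) = 0
change(1) = min(1+change(0)=1+0=1) = 1
change(2) = min(1+change(1)=1+1=2) = 2
change(3) = min(1+change(2)=1+2=3) = 3

3


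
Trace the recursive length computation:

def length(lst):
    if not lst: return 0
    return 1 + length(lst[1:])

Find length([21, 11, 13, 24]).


length([21, 11, 13, 24]) = 1 + length([11, 13, 24])
length([11, 13, 24]) = 1 + length([13, 24])
length([13, 24]) = 1 + length([24])
length([24]) = 1 + length([])
length([]) = 0  (base case)
Unwinding: 1 + 1 + 1 + 1 + 0 = 4

4


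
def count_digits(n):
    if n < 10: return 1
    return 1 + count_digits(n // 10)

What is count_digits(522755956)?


count_digits(522755956) = 1 + count_digits(52275595)
count_digits(52275595) = 1 + count_digits(5227559)
count_digits(5227559) = 1 + count_digits(522755)
count_digits(522755) = 1 + count_digits(52275)
count_digits(52275) = 1 + count_digits(5227)
count_digits(5227) = 1 + count_digits(522)
count_digits(522) = 1 + count_digits(52)
count_digits(52) = 1 + count_digits(5)
count_digits(5) = 1  (base case: 5 < 10)
Unwinding: 1 + 1 + 1 + 1 + 1 + 1 + 1 + 1 + 1 = 9

9


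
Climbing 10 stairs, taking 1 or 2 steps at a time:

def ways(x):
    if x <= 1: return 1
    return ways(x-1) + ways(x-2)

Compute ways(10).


Building up from base cases:
ways(0) = 1
ways(1) = 1
ways(2) = ways(1) + ways(0) = 1 + 1 = 2
ways(3) = ways(2) + ways(1) = 2 + 1 = 3
ways(4) = ways(3) + ways(2) = 3 + 2 = 5
ways(5) = ways(4) + ways(3) = 5 + 3 = 8
ways(6) = ways(5) + ways(4) = 8 + 5 = 13
ways(7) = ways(6) + ways(5) = 13 + 8 = 21
ways(8) = ways(7) + ways(6) = 21 + 13 = 34
ways(9) = ways(8) + ways(7) = 34 + 21 = 55
ways(10) = ways(9) + ways(8) = 55 + 34 = 89

89


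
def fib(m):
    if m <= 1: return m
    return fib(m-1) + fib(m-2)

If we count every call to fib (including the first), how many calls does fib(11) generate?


Let C(n) = total calls for fib(n)
C(0) = 1, C(1) = 1
C(2) = 1 + C(1) + C(0) = 1 + 1 + 1 = 3
C(3) = 1 + C(2) + C(1) = 1 + 3 + 1 = 5
C(4) = 1 + C(3) + C(2) = 1 + 5 + 3 = 9
C(5) = 1 + C(4) + C(3) = 1 + 9 + 5 = 15
C(6) = 1 + C(5) + C(4) = 1 + 15 + 9 = 25
C(7) = 1 + C(6) + C(5) = 1 + 25 + 15 = 41
C(8) = 1 + C(7) + C(6) = 1 + 41 + 25 = 67
C(9) = 1 + C(8) + C(7) = 1 + 67 + 41 = 109
C(10) = 1 + C(9) + C(8) = 1 + 109 + 67 = 177
C(11) = 1 + C(10) + C(9) = 1 + 177 + 109 = 287

287


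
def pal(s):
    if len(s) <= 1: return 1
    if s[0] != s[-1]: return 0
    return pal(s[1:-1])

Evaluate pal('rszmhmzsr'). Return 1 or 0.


pal('rszmhmzsr'): s[0]='r' == s[-1]='r' -> check pal('szmhmzs')
pal('szmhmzs'): s[0]='s' == s[-1]='s' -> check pal('zmhmz')
pal('zmhmz'): s[0]='z' == s[-1]='z' -> check pal('mhm')
pal('mhm'): s[0]='m' == s[-1]='m' -> check pal('h')
pal('h'): len <= 1 -> return 1  (base case)
Result: 1 (palindrome)

1


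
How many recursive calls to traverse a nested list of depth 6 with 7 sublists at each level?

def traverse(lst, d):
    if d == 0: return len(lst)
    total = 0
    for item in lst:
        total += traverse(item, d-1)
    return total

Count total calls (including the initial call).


At depth 0 (root): 1 call
At depth 1: each of 1 parents calls traverse on 7 children = 7 calls
At depth 2: each of 7 parents calls traverse on 7 children = 49 calls
At depth 3: each of 49 parents calls traverse on 7 children = 343 calls
At depth 4: each of 343 parents calls traverse on 7 children = 2401 calls
At depth 5: each of 2401 parents calls traverse on 7 children = 16807 calls
At depth 6: each of 16807 parents calls traverse on 7 children = 117649 calls
Total: 1 + 7 + 49 + 343 + 2401 + 16807 + 117649 = 137257

137257


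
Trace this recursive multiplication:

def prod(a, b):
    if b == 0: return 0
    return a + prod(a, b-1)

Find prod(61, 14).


prod(61, 14) = 61 + prod(61, 13)
prod(61, 13) = 61 + prod(61, 12)
prod(61, 12) = 61 + prod(61, 11)
prod(61, 11) = 61 + prod(61, 10)
prod(61, 10) = 61 + prod(61, 9)
prod(61, 9) = 61 + prod(61, 8)
prod(61, 8) = 61 + prod(61, 7)
prod(61, 7) = 61 + prod(61, 6)
prod(61, 6) = 61 + prod(61, 5)
prod(61, 5) = 61 + prod(61, 4)
prod(61, 4) = 61 + prod(61, 3)
prod(61, 3) = 61 + prod(61, 2)
prod(61, 2) = 61 + prod(61, 1)
prod(61, 1) = 61 + prod(61, 0)
prod(61, 0) = 0  (base case)
Total: 61 + 61 + 61 + 61 + 61 + 61 + 61 + 61 + 61 + 61 + 61 + 61 + 61 + 61 + 0 = 854

854


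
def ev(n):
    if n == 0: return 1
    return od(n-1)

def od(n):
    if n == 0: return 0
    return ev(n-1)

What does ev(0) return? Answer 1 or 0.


ev(0) = 1  (base case)
Result: 1

1


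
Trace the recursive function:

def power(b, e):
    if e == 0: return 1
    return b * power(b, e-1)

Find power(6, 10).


power(6, 10)
= 6 * power(6, 9)
= 6 * 6 * power(6, 8)
= 6 * 6 * 6 * power(6, 7)
= 6 * 6 * 6 * 6 * power(6, 6)
= 6 * 6 * 6 * 6 * 6 * power(6, 5)
= 6 * 6 * 6 * 6 * 6 * 6 * power(6, 4)
= 6 * 6 * 6 * 6 * 6 * 6 * 6 * power(6, 3)
= 6 * 6 * 6 * 6 * 6 * 6 * 6 * 6 * power(6, 2)
= 6 * 6 * 6 * 6 * 6 * 6 * 6 * 6 * 6 * power(6, 1)
= 6 * 6 * 6 * 6 * 6 * 6 * 6 * 6 * 6 * 6 * power(6, 0)
= 6 * 6 * 6 * 6 * 6 * 6 * 6 * 6 * 6 * 6 * 1
= 60466176

60466176


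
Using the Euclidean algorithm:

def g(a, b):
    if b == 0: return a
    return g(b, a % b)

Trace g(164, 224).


g(164, 224) = g(224, 164)
g(224, 164) = g(164, 60)
g(164, 60) = g(60, 44)
g(60, 44) = g(44, 16)
g(44, 16) = g(16, 12)
g(16, 12) = g(12, 4)
g(12, 4) = g(4, 0)
g(4, 0) = 4  (base case)

4


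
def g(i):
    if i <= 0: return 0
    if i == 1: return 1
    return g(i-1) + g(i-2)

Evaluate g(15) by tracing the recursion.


Computing g(15) bottom-up:
g(0) = 0
g(1) = 1
g(2) = g(1) + g(0) = 1 + 0 = 1
g(3) = g(2) + g(1) = 1 + 1 = 2
g(4) = g(3) + g(2) = 2 + 1 = 3
g(5) = g(4) + g(3) = 3 + 2 = 5
g(6) = g(5) + g(4) = 5 + 3 = 8
g(7) = g(6) + g(5) = 8 + 5 = 13
g(8) = g(7) + g(6) = 13 + 8 = 21
g(9) = g(8) + g(7) = 21 + 13 = 34
g(10) = g(9) + g(8) = 34 + 21 = 55
g(11) = g(10) + g(9) = 55 + 34 = 89
g(12) = g(11) + g(10) = 89 + 55 = 144
g(13) = g(12) + g(11) = 144 + 89 = 233
g(14) = g(13) + g(12) = 233 + 144 = 377
g(15) = g(14) + g(13) = 377 + 233 = 610

610


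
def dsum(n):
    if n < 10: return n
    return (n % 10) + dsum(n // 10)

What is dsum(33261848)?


dsum(33261848) = 8 + dsum(3326184)
dsum(3326184) = 4 + dsum(332618)
dsum(332618) = 8 + dsum(33261)
dsum(33261) = 1 + dsum(3326)
dsum(3326) = 6 + dsum(332)
dsum(332) = 2 + dsum(33)
dsum(33) = 3 + dsum(3)
dsum(3) = 3  (base case)
Total: 8 + 4 + 8 + 1 + 6 + 2 + 3 + 3 = 35

35


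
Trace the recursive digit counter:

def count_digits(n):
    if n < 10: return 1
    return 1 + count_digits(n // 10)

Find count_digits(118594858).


count_digits(118594858) = 1 + count_digits(11859485)
count_digits(11859485) = 1 + count_digits(1185948)
count_digits(1185948) = 1 + count_digits(118594)
count_digits(118594) = 1 + count_digits(11859)
count_digits(11859) = 1 + count_digits(1185)
count_digits(1185) = 1 + count_digits(118)
count_digits(118) = 1 + count_digits(11)
count_digits(11) = 1 + count_digits(1)
count_digits(1) = 1  (base case: 1 < 10)
Unwinding: 1 + 1 + 1 + 1 + 1 + 1 + 1 + 1 + 1 = 9

9


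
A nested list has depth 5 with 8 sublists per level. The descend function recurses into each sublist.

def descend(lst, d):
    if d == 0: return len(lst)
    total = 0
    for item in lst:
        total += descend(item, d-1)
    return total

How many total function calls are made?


At depth 0 (root): 1 call
At depth 1: each of 1 parents calls descend on 8 children = 8 calls
At depth 2: each of 8 parents calls descend on 8 children = 64 calls
At depth 3: each of 64 parents calls descend on 8 children = 512 calls
At depth 4: each of 512 parents calls descend on 8 children = 4096 calls
At depth 5: each of 4096 parents calls descend on 8 children = 32768 calls
Total: 1 + 8 + 64 + 512 + 4096 + 32768 = 37449

37449


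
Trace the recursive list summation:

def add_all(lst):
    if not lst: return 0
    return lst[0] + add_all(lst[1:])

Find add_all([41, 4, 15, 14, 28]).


add_all([41, 4, 15, 14, 28]) = 41 + add_all([4, 15, 14, 28])
add_all([4, 15, 14, 28]) = 4 + add_all([15, 14, 28])
add_all([15, 14, 28]) = 15 + add_all([14, 28])
add_all([14, 28]) = 14 + add_all([28])
add_all([28]) = 28 + add_all([])
add_all([]) = 0  (base case)
Total: 41 + 4 + 15 + 14 + 28 + 0 = 102

102


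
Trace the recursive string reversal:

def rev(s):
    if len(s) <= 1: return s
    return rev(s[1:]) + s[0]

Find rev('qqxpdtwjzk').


rev('qqxpdtwjzk') = rev('qxpdtwjzk') + 'q'
rev('qxpdtwjzk') = rev('xpdtwjzk') + 'q'
rev('xpdtwjzk') = rev('pdtwjzk') + 'x'
rev('pdtwjzk') = rev('dtwjzk') + 'p'
rev('dtwjzk') = rev('twjzk') + 'd'
rev('twjzk') = rev('wjzk') + 't'
rev('wjzk') = rev('jzk') + 'w'
rev('jzk') = rev('zk') + 'j'
rev('zk') = rev('k') + 'z'
rev('k') = 'k'  (base case)
Concatenating: 'k' + 'z' + 'j' + 'w' + 't' + 'd' + 'p' + 'x' + 'q' + 'q' = 'kzjwtdpxqq'

kzjwtdpxqq


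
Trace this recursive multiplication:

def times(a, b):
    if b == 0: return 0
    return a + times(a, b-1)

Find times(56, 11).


times(56, 11) = 56 + times(56, 10)
times(56, 10) = 56 + times(56, 9)
times(56, 9) = 56 + times(56, 8)
times(56, 8) = 56 + times(56, 7)
times(56, 7) = 56 + times(56, 6)
times(56, 6) = 56 + times(56, 5)
times(56, 5) = 56 + times(56, 4)
times(56, 4) = 56 + times(56, 3)
times(56, 3) = 56 + times(56, 2)
times(56, 2) = 56 + times(56, 1)
times(56, 1) = 56 + times(56, 0)
times(56, 0) = 0  (base case)
Total: 56 + 56 + 56 + 56 + 56 + 56 + 56 + 56 + 56 + 56 + 56 + 0 = 616

616


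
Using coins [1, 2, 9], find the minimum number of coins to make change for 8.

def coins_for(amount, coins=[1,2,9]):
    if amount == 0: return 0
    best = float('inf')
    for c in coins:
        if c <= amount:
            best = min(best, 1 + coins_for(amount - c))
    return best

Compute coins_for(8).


Building up with DP:
coins_for(0) = 0
coins_for(1) = min(1+coins_for(0)=1+0=1) = 1
coins_for(2) = min(1+coins_for(1)=1+1=2, 1+coins_for(0)=1+0=1) = 1
coins_for(3) = min(1+coins_for(2)=1+1=2, 1+coins_for(1)=1+1=2) = 2
coins_for(4) = min(1+coins_for(3)=1+2=3, 1+coins_for(2)=1+1=2) = 2
coins_for(5) = min(1+coins_for(4)=1+2=3, 1+coins_for(3)=1+2=3) = 3
coins_for(6) = min(1+coins_for(5)=1+3=4, 1+coins_for(4)=1+2=3) = 3
coins_for(7) = min(1+coins_for(6)=1+3=4, 1+coins_for(5)=1+3=4) = 4
coins_for(8) = min(1+coins_for(7)=1+4=5, 1+coins_for(6)=1+3=4) = 4

4


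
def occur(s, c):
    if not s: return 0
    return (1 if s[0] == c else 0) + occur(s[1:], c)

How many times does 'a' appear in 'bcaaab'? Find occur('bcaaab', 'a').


s[0]='b' != 'a' -> 0
s[0]='c' != 'a' -> 0
s[0]='a' == 'a' -> 1
s[0]='a' == 'a' -> 1
s[0]='a' == 'a' -> 1
s[0]='b' != 'a' -> 0
Sum: 0 + 0 + 1 + 1 + 1 + 0 = 3

3


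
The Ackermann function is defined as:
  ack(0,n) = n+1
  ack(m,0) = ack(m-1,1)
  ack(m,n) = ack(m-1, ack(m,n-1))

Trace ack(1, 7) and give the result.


ack(1, 7) = ack(0, ack(1, 6))
  ack(1, 6) = ack(0, ack(1, 5))
    ack(1, 5) = ack(0, ack(1, 4))
      ack(1, 4) = ack(0, ack(1, 3))
        ack(1, 3) = ack(0, ack(1, 2))
          ack(1, 2) = ack(0, ack(1, 1))
          ack(1, 1) = ack(0, ack(1, 0))
          ack(1, 0) = ack(0, 1)
          ack(0, 1) = 2
            = ack(0, 2)
          ack(0, 2) = 3
            = ack(0, 3)
          ack(0, 3) = 4
          = ack(0, 4)
          ack(0, 4) = 5
        = ack(0, 5)
        ack(0, 5) = 6
      = ack(0, 6)
      ack(0, 6) = 7
    = ack(0, 7)
    ack(0, 7) = 8
  = ack(0, 8)
  ack(0, 8) = 9
Result: ack(1, 7) = 9

9


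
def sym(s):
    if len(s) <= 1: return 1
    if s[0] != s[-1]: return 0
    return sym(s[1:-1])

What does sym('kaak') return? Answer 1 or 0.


sym('kaak'): s[0]='k' == s[-1]='k' -> check sym('aa')
sym('aa'): s[0]='a' == s[-1]='a' -> check sym('')
sym(''): len <= 1 -> return 1  (base case)
Result: 1 (palindrome)

1


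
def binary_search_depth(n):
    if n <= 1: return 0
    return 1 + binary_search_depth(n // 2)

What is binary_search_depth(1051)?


1051 / 2 = 525
525 / 2 = 262
262 / 2 = 131
131 / 2 = 65
65 / 2 = 32
32 / 2 = 16
16 / 2 = 8
8 / 2 = 4
4 / 2 = 2
2 / 2 = 1
Reached 1 after 10 halvings

10


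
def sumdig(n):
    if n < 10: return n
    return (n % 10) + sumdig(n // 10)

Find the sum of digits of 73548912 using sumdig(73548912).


sumdig(73548912) = 2 + sumdig(7354891)
sumdig(7354891) = 1 + sumdig(735489)
sumdig(735489) = 9 + sumdig(73548)
sumdig(73548) = 8 + sumdig(7354)
sumdig(7354) = 4 + sumdig(735)
sumdig(735) = 5 + sumdig(73)
sumdig(73) = 3 + sumdig(7)
sumdig(7) = 7  (base case)
Total: 2 + 1 + 9 + 8 + 4 + 5 + 3 + 7 = 39

39


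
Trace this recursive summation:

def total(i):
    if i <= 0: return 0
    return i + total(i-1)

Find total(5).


total(5)
= 5 + 4 + 3 + 2 + 1 + total(0)
= 5 + 4 + 3 + 2 + 1 + 0
= 15

15


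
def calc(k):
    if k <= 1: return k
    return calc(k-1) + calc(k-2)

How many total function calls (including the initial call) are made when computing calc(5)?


Let C(n) = total calls for calc(n)
C(0) = 1, C(1) = 1
C(2) = 1 + C(1) + C(0) = 1 + 1 + 1 = 3
C(3) = 1 + C(2) + C(1) = 1 + 3 + 1 = 5
C(4) = 1 + C(3) + C(2) = 1 + 5 + 3 = 9
C(5) = 1 + C(4) + C(3) = 1 + 9 + 5 = 15

15


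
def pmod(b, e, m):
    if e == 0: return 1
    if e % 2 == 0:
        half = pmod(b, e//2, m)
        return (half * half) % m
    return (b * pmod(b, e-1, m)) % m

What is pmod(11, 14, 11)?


pmod(11, 14, 11): e is even, compute pmod(11, 7, 11)
  pmod(11, 7, 11): e is odd, compute pmod(11, 6, 11)
    pmod(11, 6, 11): e is even, compute pmod(11, 3, 11)
      pmod(11, 3, 11): e is odd, compute pmod(11, 2, 11)
        pmod(11, 2, 11): e is even, compute pmod(11, 1, 11)
          pmod(11, 1, 11): e is odd, compute pmod(11, 0, 11)
          pmod(11, 0, 11) = 1
          (11 * 1) % 11 = 0
        half=0, (0*0) % 11 = 0
      (11 * 0) % 11 = 0
    half=0, (0*0) % 11 = 0
  (11 * 0) % 11 = 0
half=0, (0*0) % 11 = 0

0


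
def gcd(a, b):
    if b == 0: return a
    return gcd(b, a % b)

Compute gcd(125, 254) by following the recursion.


gcd(125, 254) = gcd(254, 125)
gcd(254, 125) = gcd(125, 4)
gcd(125, 4) = gcd(4, 1)
gcd(4, 1) = gcd(1, 0)
gcd(1, 0) = 1  (base case)

1


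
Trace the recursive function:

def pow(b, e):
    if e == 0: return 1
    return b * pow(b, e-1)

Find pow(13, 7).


pow(13, 7)
= 13 * pow(13, 6)
= 13 * 13 * pow(13, 5)
= 13 * 13 * 13 * pow(13, 4)
= 13 * 13 * 13 * 13 * pow(13, 3)
= 13 * 13 * 13 * 13 * 13 * pow(13, 2)
= 13 * 13 * 13 * 13 * 13 * 13 * pow(13, 1)
= 13 * 13 * 13 * 13 * 13 * 13 * 13 * pow(13, 0)
= 13 * 13 * 13 * 13 * 13 * 13 * 13 * 1
= 62748517

62748517


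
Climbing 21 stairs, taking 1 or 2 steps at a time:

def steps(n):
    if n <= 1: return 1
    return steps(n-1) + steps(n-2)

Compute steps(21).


Building up from base cases:
steps(0) = 1
steps(1) = 1
steps(2) = steps(1) + steps(0) = 1 + 1 = 2
steps(3) = steps(2) + steps(1) = 2 + 1 = 3
steps(4) = steps(3) + steps(2) = 3 + 2 = 5
steps(5) = steps(4) + steps(3) = 5 + 3 = 8
steps(6) = steps(5) + steps(4) = 8 + 5 = 13
steps(7) = steps(6) + steps(5) = 13 + 8 = 21
steps(8) = steps(7) + steps(6) = 21 + 13 = 34
steps(9) = steps(8) + steps(7) = 34 + 21 = 55
steps(10) = steps(9) + steps(8) = 55 + 34 = 89
steps(11) = steps(10) + steps(9) = 89 + 55 = 144
steps(12) = steps(11) + steps(10) = 144 + 89 = 233
steps(13) = steps(12) + steps(11) = 233 + 144 = 377
steps(14) = steps(13) + steps(12) = 377 + 233 = 610
steps(15) = steps(14) + steps(13) = 610 + 377 = 987
steps(16) = steps(15) + steps(14) = 987 + 610 = 1597
steps(17) = steps(16) + steps(15) = 1597 + 987 = 2584
steps(18) = steps(17) + steps(16) = 2584 + 1597 = 4181
steps(19) = steps(18) + steps(17) = 4181 + 2584 = 6765
steps(20) = steps(19) + steps(18) = 6765 + 4181 = 10946
steps(21) = steps(20) + steps(19) = 10946 + 6765 = 17711

17711


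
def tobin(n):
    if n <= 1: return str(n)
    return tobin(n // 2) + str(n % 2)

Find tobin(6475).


tobin(6475) = tobin(3237) + '1'
tobin(3237) = tobin(1618) + '1'
tobin(1618) = tobin(809) + '0'
tobin(809) = tobin(404) + '1'
tobin(404) = tobin(202) + '0'
tobin(202) = tobin(101) + '0'
tobin(101) = tobin(50) + '1'
tobin(50) = tobin(25) + '0'
tobin(25) = tobin(12) + '1'
tobin(12) = tobin(6) + '0'
tobin(6) = tobin(3) + '0'
tobin(3) = tobin(1) + '1'
tobin(1) = '1'  (base case)
Concatenating: '1' + '1' + '0' + '0' + '1' + '0' + '1' + '0' + '0' + '1' + '0' + '1' + '1' = '1100101001011'

1100101001011


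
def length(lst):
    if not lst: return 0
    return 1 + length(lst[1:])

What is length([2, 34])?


length([2, 34]) = 1 + length([34])
length([34]) = 1 + length([])
length([]) = 0  (base case)
Unwinding: 1 + 1 + 0 = 2

2


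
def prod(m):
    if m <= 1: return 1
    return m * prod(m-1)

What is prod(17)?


prod(17)
= 17 * prod(16)
= 17 * 16 * prod(15)
= 17 * 16 * 15 * prod(14)
= 17 * 16 * 15 * 14 * prod(13)
= 17 * 16 * 15 * 14 * 13 * prod(12)
= 17 * 16 * 15 * 14 * 13 * 12 * prod(11)
= 17 * 16 * 15 * 14 * 13 * 12 * 11 * prod(10)
= 17 * 16 * 15 * 14 * 13 * 12 * 11 * 10 * prod(9)
= 17 * 16 * 15 * 14 * 13 * 12 * 11 * 10 * 9 * prod(8)
= 17 * 16 * 15 * 14 * 13 * 12 * 11 * 10 * 9 * 8 * prod(7)
= 17 * 16 * 15 * 14 * 13 * 12 * 11 * 10 * 9 * 8 * 7 * prod(6)
= 17 * 16 * 15 * 14 * 13 * 12 * 11 * 10 * 9 * 8 * 7 * 6 * prod(5)
= 17 * 16 * 15 * 14 * 13 * 12 * 11 * 10 * 9 * 8 * 7 * 6 * 5 * prod(4)
= 17 * 16 * 15 * 14 * 13 * 12 * 11 * 10 * 9 * 8 * 7 * 6 * 5 * 4 * prod(3)
= 17 * 16 * 15 * 14 * 13 * 12 * 11 * 10 * 9 * 8 * 7 * 6 * 5 * 4 * 3 * prod(2)
= 17 * 16 * 15 * 14 * 13 * 12 * 11 * 10 * 9 * 8 * 7 * 6 * 5 * 4 * 3 * 2 * prod(1)
= 17 * 16 * 15 * 14 * 13 * 12 * 11 * 10 * 9 * 8 * 7 * 6 * 5 * 4 * 3 * 2 * 1
= 355687428096000

355687428096000


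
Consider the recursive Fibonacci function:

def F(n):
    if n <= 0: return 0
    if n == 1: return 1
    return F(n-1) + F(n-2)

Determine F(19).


Computing F(19) bottom-up:
F(0) = 0
F(1) = 1
F(2) = F(1) + F(0) = 1 + 0 = 1
F(3) = F(2) + F(1) = 1 + 1 = 2
F(4) = F(3) + F(2) = 2 + 1 = 3
F(5) = F(4) + F(3) = 3 + 2 = 5
F(6) = F(5) + F(4) = 5 + 3 = 8
F(7) = F(6) + F(5) = 8 + 5 = 13
F(8) = F(7) + F(6) = 13 + 8 = 21
F(9) = F(8) + F(7) = 21 + 13 = 34
F(10) = F(9) + F(8) = 34 + 21 = 55
F(11) = F(10) + F(9) = 55 + 34 = 89
F(12) = F(11) + F(10) = 89 + 55 = 144
F(13) = F(12) + F(11) = 144 + 89 = 233
F(14) = F(13) + F(12) = 233 + 144 = 377
F(15) = F(14) + F(13) = 377 + 233 = 610
F(16) = F(15) + F(14) = 610 + 377 = 987
F(17) = F(16) + F(15) = 987 + 610 = 1597
F(18) = F(17) + F(16) = 1597 + 987 = 2584
F(19) = F(18) + F(17) = 2584 + 1597 = 4181

4181


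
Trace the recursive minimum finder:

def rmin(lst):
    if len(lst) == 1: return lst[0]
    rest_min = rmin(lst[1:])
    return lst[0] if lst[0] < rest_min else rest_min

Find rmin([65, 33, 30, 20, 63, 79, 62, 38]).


rmin([65, 33, 30, 20, 63, 79, 62, 38]): compare 65 with rmin([33, 30, 20, 63, 79, 62, 38])
rmin([33, 30, 20, 63, 79, 62, 38]): compare 33 with rmin([30, 20, 63, 79, 62, 38])
rmin([30, 20, 63, 79, 62, 38]): compare 30 with rmin([20, 63, 79, 62, 38])
rmin([20, 63, 79, 62, 38]): compare 20 with rmin([63, 79, 62, 38])
rmin([63, 79, 62, 38]): compare 63 with rmin([79, 62, 38])
rmin([79, 62, 38]): compare 79 with rmin([62, 38])
rmin([62, 38]): compare 62 with rmin([38])
rmin([38]) = 38  (base case)
Compare 62 with 38 -> 38
Compare 79 with 38 -> 38
Compare 63 with 38 -> 38
Compare 20 with 38 -> 20
Compare 30 with 20 -> 20
Compare 33 with 20 -> 20
Compare 65 with 20 -> 20

20


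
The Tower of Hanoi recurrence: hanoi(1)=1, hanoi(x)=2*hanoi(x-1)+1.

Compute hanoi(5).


hanoi(5) = 2 * hanoi(4) + 1
hanoi(4) = 2 * hanoi(3) + 1
hanoi(3) = 2 * hanoi(2) + 1
hanoi(2) = 2 * hanoi(1) + 1
hanoi(1) = 1  (base case)
hanoi(2) = 2 * 1 + 1 = 3
hanoi(3) = 2 * 3 + 1 = 7
hanoi(4) = 2 * 7 + 1 = 15
hanoi(5) = 2 * 15 + 1 = 31

31


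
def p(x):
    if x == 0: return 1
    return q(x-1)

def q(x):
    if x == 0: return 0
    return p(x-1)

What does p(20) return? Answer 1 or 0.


p(20) = q(19)
q(19) = p(18)
p(18) = q(17)
q(17) = p(16)
p(16) = q(15)
q(15) = p(14)
p(14) = q(13)
q(13) = p(12)
p(12) = q(11)
q(11) = p(10)
p(10) = q(9)
q(9) = p(8)
p(8) = q(7)
q(7) = p(6)
p(6) = q(5)
q(5) = p(4)
p(4) = q(3)
q(3) = p(2)
p(2) = q(1)
q(1) = p(0)
p(0) = 1  (base case)
Result: 1

1


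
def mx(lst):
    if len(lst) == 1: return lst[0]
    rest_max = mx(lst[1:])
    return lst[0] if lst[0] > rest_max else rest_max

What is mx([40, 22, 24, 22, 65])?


mx([40, 22, 24, 22, 65]): compare 40 with mx([22, 24, 22, 65])
mx([22, 24, 22, 65]): compare 22 with mx([24, 22, 65])
mx([24, 22, 65]): compare 24 with mx([22, 65])
mx([22, 65]): compare 22 with mx([65])
mx([65]) = 65  (base case)
Compare 22 with 65 -> 65
Compare 24 with 65 -> 65
Compare 22 with 65 -> 65
Compare 40 with 65 -> 65

65


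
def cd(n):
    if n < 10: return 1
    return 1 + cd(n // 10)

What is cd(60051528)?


cd(60051528) = 1 + cd(6005152)
cd(6005152) = 1 + cd(600515)
cd(600515) = 1 + cd(60051)
cd(60051) = 1 + cd(6005)
cd(6005) = 1 + cd(600)
cd(600) = 1 + cd(60)
cd(60) = 1 + cd(6)
cd(6) = 1  (base case: 6 < 10)
Unwinding: 1 + 1 + 1 + 1 + 1 + 1 + 1 + 1 = 8

8


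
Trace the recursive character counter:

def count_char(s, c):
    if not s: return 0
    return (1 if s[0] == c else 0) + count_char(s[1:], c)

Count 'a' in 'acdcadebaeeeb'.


s[0]='a' == 'a' -> 1
s[0]='c' != 'a' -> 0
s[0]='d' != 'a' -> 0
s[0]='c' != 'a' -> 0
s[0]='a' == 'a' -> 1
s[0]='d' != 'a' -> 0
s[0]='e' != 'a' -> 0
s[0]='b' != 'a' -> 0
s[0]='a' == 'a' -> 1
s[0]='e' != 'a' -> 0
s[0]='e' != 'a' -> 0
s[0]='e' != 'a' -> 0
s[0]='b' != 'a' -> 0
Sum: 1 + 0 + 0 + 0 + 1 + 0 + 0 + 0 + 1 + 0 + 0 + 0 + 0 = 3

3


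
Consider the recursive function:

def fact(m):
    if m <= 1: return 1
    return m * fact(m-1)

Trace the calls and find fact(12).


fact(12)
= 12 * fact(11)
= 12 * 11 * fact(10)
= 12 * 11 * 10 * fact(9)
= 12 * 11 * 10 * 9 * fact(8)
= 12 * 11 * 10 * 9 * 8 * fact(7)
= 12 * 11 * 10 * 9 * 8 * 7 * fact(6)
= 12 * 11 * 10 * 9 * 8 * 7 * 6 * fact(5)
= 12 * 11 * 10 * 9 * 8 * 7 * 6 * 5 * fact(4)
= 12 * 11 * 10 * 9 * 8 * 7 * 6 * 5 * 4 * fact(3)
= 12 * 11 * 10 * 9 * 8 * 7 * 6 * 5 * 4 * 3 * fact(2)
= 12 * 11 * 10 * 9 * 8 * 7 * 6 * 5 * 4 * 3 * 2 * fact(1)
= 12 * 11 * 10 * 9 * 8 * 7 * 6 * 5 * 4 * 3 * 2 * 1
= 479001600

479001600


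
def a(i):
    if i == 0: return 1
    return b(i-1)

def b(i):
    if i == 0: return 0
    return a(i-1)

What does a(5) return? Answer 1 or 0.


a(5) = b(4)
b(4) = a(3)
a(3) = b(2)
b(2) = a(1)
a(1) = b(0)
b(0) = 0  (base case)
Result: 0

0


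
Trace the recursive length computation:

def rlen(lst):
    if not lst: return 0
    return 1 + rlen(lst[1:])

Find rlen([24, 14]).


rlen([24, 14]) = 1 + rlen([14])
rlen([14]) = 1 + rlen([])
rlen([]) = 0  (base case)
Unwinding: 1 + 1 + 0 = 2

2


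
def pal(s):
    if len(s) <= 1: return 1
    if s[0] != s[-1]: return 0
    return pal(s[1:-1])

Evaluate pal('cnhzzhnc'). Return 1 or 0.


pal('cnhzzhnc'): s[0]='c' == s[-1]='c' -> check pal('nhzzhn')
pal('nhzzhn'): s[0]='n' == s[-1]='n' -> check pal('hzzh')
pal('hzzh'): s[0]='h' == s[-1]='h' -> check pal('zz')
pal('zz'): s[0]='z' == s[-1]='z' -> check pal('')
pal(''): len <= 1 -> return 1  (base case)
Result: 1 (palindrome)

1


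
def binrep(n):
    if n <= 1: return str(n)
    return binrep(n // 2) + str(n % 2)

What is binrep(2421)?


binrep(2421) = binrep(1210) + '1'
binrep(1210) = binrep(605) + '0'
binrep(605) = binrep(302) + '1'
binrep(302) = binrep(151) + '0'
binrep(151) = binrep(75) + '1'
binrep(75) = binrep(37) + '1'
binrep(37) = binrep(18) + '1'
binrep(18) = binrep(9) + '0'
binrep(9) = binrep(4) + '1'
binrep(4) = binrep(2) + '0'
binrep(2) = binrep(1) + '0'
binrep(1) = '1'  (base case)
Concatenating: '1' + '0' + '0' + '1' + '0' + '1' + '1' + '1' + '0' + '1' + '0' + '1' = '100101110101'

100101110101


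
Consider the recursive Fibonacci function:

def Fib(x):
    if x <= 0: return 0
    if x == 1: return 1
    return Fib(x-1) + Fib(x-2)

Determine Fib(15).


Computing Fib(15) bottom-up:
Fib(0) = 0
Fib(1) = 1
Fib(2) = Fib(1) + Fib(0) = 1 + 0 = 1
Fib(3) = Fib(2) + Fib(1) = 1 + 1 = 2
Fib(4) = Fib(3) + Fib(2) = 2 + 1 = 3
Fib(5) = Fib(4) + Fib(3) = 3 + 2 = 5
Fib(6) = Fib(5) + Fib(4) = 5 + 3 = 8
Fib(7) = Fib(6) + Fib(5) = 8 + 5 = 13
Fib(8) = Fib(7) + Fib(6) = 13 + 8 = 21
Fib(9) = Fib(8) + Fib(7) = 21 + 13 = 34
Fib(10) = Fib(9) + Fib(8) = 34 + 21 = 55
Fib(11) = Fib(10) + Fib(9) = 55 + 34 = 89
Fib(12) = Fib(11) + Fib(10) = 89 + 55 = 144
Fib(13) = Fib(12) + Fib(11) = 144 + 89 = 233
Fib(14) = Fib(13) + Fib(12) = 233 + 144 = 377
Fib(15) = Fib(14) + Fib(13) = 377 + 233 = 610

610


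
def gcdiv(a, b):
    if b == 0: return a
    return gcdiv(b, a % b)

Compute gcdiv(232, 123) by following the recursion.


gcdiv(232, 123) = gcdiv(123, 109)
gcdiv(123, 109) = gcdiv(109, 14)
gcdiv(109, 14) = gcdiv(14, 11)
gcdiv(14, 11) = gcdiv(11, 3)
gcdiv(11, 3) = gcdiv(3, 2)
gcdiv(3, 2) = gcdiv(2, 1)
gcdiv(2, 1) = gcdiv(1, 0)
gcdiv(1, 0) = 1  (base case)

1


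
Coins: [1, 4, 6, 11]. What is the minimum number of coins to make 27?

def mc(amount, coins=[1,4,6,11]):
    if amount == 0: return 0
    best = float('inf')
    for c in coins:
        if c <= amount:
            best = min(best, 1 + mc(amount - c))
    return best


Building up with DP:
mc(0) = 0
mc(1) = min(1+mc(0)=1+0=1) = 1
mc(2) = min(1+mc(1)=1+1=2) = 2
mc(3) = min(1+mc(2)=1+2=3) = 3
mc(4) = min(1+mc(3)=1+3=4, 1+mc(0)=1+0=1) = 1
mc(5) = min(1+mc(4)=1+1=2, 1+mc(1)=1+1=2) = 2
mc(6) = min(1+mc(5)=1+2=3, 1+mc(2)=1+2=3, 1+mc(0)=1+0=1) = 1
mc(7) = min(1+mc(6)=1+1=2, 1+mc(3)=1+3=4, 1+mc(1)=1+1=2) = 2
mc(8) = min(1+mc(7)=1+2=3, 1+mc(4)=1+1=2, 1+mc(2)=1+2=3) = 2
mc(9) = min(1+mc(8)=1+2=3, 1+mc(5)=1+2=3, 1+mc(3)=1+3=4) = 3
mc(10) = min(1+mc(9)=1+3=4, 1+mc(6)=1+1=2, 1+mc(4)=1+1=2) = 2
mc(11) = min(1+mc(10)=1+2=3, 1+mc(7)=1+2=3, 1+mc(5)=1+2=3, 1+mc(0)=1+0=1) = 1
mc(12) = min(1+mc(11)=1+1=2, 1+mc(8)=1+2=3, 1+mc(6)=1+1=2, 1+mc(1)=1+1=2) = 2
mc(13) = min(1+mc(12)=1+2=3, 1+mc(9)=1+3=4, 1+mc(7)=1+2=3, 1+mc(2)=1+2=3) = 3
mc(14) = min(1+mc(13)=1+3=4, 1+mc(10)=1+2=3, 1+mc(8)=1+2=3, 1+mc(3)=1+3=4) = 3
mc(15) = min(1+mc(14)=1+3=4, 1+mc(11)=1+1=2, 1+mc(9)=1+3=4, 1+mc(4)=1+1=2) = 2
mc(16) = min(1+mc(15)=1+2=3, 1+mc(12)=1+2=3, 1+mc(10)=1+2=3, 1+mc(5)=1+2=3) = 3
mc(17) = min(1+mc(16)=1+3=4, 1+mc(13)=1+3=4, 1+mc(11)=1+1=2, 1+mc(6)=1+1=2) = 2
mc(18) = min(1+mc(17)=1+2=3, 1+mc(14)=1+3=4, 1+mc(12)=1+2=3, 1+mc(7)=1+2=3) = 3
mc(19) = min(1+mc(18)=1+3=4, 1+mc(15)=1+2=3, 1+mc(13)=1+3=4, 1+mc(8)=1+2=3) = 3
mc(20) = min(1+mc(19)=1+3=4, 1+mc(16)=1+3=4, 1+mc(14)=1+3=4, 1+mc(9)=1+3=4) = 4
mc(21) = min(1+mc(20)=1+4=5, 1+mc(17)=1+2=3, 1+mc(15)=1+2=3, 1+mc(10)=1+2=3) = 3
mc(22) = min(1+mc(21)=1+3=4, 1+mc(18)=1+3=4, 1+mc(16)=1+3=4, 1+mc(11)=1+1=2) = 2
mc(23) = min(1+mc(22)=1+2=3, 1+mc(19)=1+3=4, 1+mc(17)=1+2=3, 1+mc(12)=1+2=3) = 3
mc(24) = min(1+mc(23)=1+3=4, 1+mc(20)=1+4=5, 1+mc(18)=1+3=4, 1+mc(13)=1+3=4) = 4
mc(25) = min(1+mc(24)=1+4=5, 1+mc(21)=1+3=4, 1+mc(19)=1+3=4, 1+mc(14)=1+3=4) = 4
mc(26) = min(1+mc(25)=1+4=5, 1+mc(22)=1+2=3, 1+mc(20)=1+4=5, 1+mc(15)=1+2=3) = 3
mc(27) = min(1+mc(26)=1+3=4, 1+mc(23)=1+3=4, 1+mc(21)=1+3=4, 1+mc(16)=1+3=4) = 4

4
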